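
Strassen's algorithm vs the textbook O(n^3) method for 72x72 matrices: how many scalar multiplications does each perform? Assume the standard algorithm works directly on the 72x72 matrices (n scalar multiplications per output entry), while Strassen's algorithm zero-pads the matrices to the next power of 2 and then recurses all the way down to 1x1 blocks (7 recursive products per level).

Matrix multiplication for 72x72 matrices:

Strassen's algorithm requires power-of-2 dimensions. Pad 72x72 to 128x128 (next power of 2).

Standard algorithm: 72^3 = 373248 multiplications
Strassen's algorithm: 7^(log2(128)) = 7^7 = 823543 multiplications
Difference: 373248 - 823543 = -450295 (Strassen uses MORE here due to padding overhead — for small or just-over-power-of-2 n, padding can outweigh the per-level savings)

Standard: 373248 multiplications (72^3). Strassen: 823543 multiplications (7^7, after padding to 128x128). Strassen reduces 8 recursive multiplications to 7 at each level.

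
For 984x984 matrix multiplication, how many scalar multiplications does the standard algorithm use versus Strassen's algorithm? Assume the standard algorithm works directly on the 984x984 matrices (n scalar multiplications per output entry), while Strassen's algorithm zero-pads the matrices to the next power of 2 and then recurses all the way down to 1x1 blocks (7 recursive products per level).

Matrix multiplication for 984x984 matrices:

Strassen's algorithm requires power-of-2 dimensions. Pad 984x984 to 1024x1024 (next power of 2).

Standard algorithm: 984^3 = 952763904 multiplications
Strassen's algorithm: 7^(log2(1024)) = 7^10 = 282475249 multiplications
Savings: 952763904 - 282475249 = 670288655 multiplications

Standard: 952763904 multiplications (984^3). Strassen: 282475249 multiplications (7^10, after padding to 1024x1024). Strassen reduces 8 recursive multiplications to 7 at each level.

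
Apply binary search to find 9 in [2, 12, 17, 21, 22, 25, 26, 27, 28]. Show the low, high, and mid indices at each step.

Binary search for 9 in [2, 12, 17, 21, 22, 25, 26, 27, 28]:

lo=0, hi=8, mid=4, arr[mid]=22 -> 22 > 9, search left half
lo=0, hi=3, mid=1, arr[mid]=12 -> 12 > 9, search left half
lo=0, hi=0, mid=0, arr[mid]=2 -> 2 < 9, search right half
lo=1 > hi=0, target 9 not found

Binary search determines that 9 is not in the array after 3 comparisons. The search space was exhausted without finding the target.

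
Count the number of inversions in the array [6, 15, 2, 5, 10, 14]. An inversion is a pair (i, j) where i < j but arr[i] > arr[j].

Finding inversions in [6, 15, 2, 5, 10, 14]:

(0, 2): arr[0]=6 > arr[2]=2
(0, 3): arr[0]=6 > arr[3]=5
(1, 2): arr[1]=15 > arr[2]=2
(1, 3): arr[1]=15 > arr[3]=5
(1, 4): arr[1]=15 > arr[4]=10
(1, 5): arr[1]=15 > arr[5]=14

Total inversions: 6

The array has 6 inversion(s): (0,2), (0,3), (1,2), (1,3), (1,4), (1,5). Each pair (i,j) satisfies i < j and arr[i] > arr[j].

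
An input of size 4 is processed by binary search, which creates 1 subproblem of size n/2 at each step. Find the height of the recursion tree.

For divide and conquer with division factor 2:

Problem sizes at each level:
Level 0: 4
Level 1: 2
Level 2: 1

The root is level 0 and the size-1 base case is level 2 (the tree spans levels 0 through 2, i.e. 3 levels counting the root), so the depth is the number of divisions: log_2(4) = 2

The recursion tree depth is log_2(4) = 2. At each level, the problem size is divided by 2, so it takes 2 divisions to reduce to a base case of size 1. The algorithm makes 1 recursive call at each level.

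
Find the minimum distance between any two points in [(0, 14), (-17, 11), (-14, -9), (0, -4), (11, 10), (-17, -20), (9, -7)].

Computing all pairwise distances among 7 points:

d((0, 14), (-17, 11)) = 17.2627
d((0, 14), (-14, -9)) = 26.9258
d((0, 14), (0, -4)) = 18.0
d((0, 14), (11, 10)) = 11.7047
d((0, 14), (-17, -20)) = 38.0132
d((0, 14), (9, -7)) = 22.8473
d((-17, 11), (-14, -9)) = 20.2237
d((-17, 11), (0, -4)) = 22.6716
d((-17, 11), (11, 10)) = 28.0179
d((-17, 11), (-17, -20)) = 31.0
d((-17, 11), (9, -7)) = 31.6228
d((-14, -9), (0, -4)) = 14.8661
d((-14, -9), (11, 10)) = 31.4006
d((-14, -9), (-17, -20)) = 11.4018
d((-14, -9), (9, -7)) = 23.0868
d((0, -4), (11, 10)) = 17.8045
d((0, -4), (-17, -20)) = 23.3452
d((0, -4), (9, -7)) = 9.4868 <-- minimum
d((11, 10), (-17, -20)) = 41.0366
d((11, 10), (9, -7)) = 17.1172
d((-17, -20), (9, -7)) = 29.0689

Closest pair: (0, -4) and (9, -7) with distance 9.4868

The closest pair is (0, -4) and (9, -7) with Euclidean distance 9.4868. For 7 points, brute-force pairwise comparison is shown above. For large n, the divide-and-conquer algorithm (sort by x, recurse on halves, check the dividing strip) achieves O(n log n).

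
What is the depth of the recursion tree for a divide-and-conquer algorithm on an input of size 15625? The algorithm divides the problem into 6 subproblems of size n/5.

For divide and conquer with division factor 5:

Problem sizes at each level:
Level 0: 15625
Level 1: 3125
Level 2: 625
Level 3: 125
Level 4: 25
Level 5: 5
Level 6: 1

The root is level 0 and the size-1 base case is level 6 (the tree spans levels 0 through 6, i.e. 7 levels counting the root), so the depth is the number of divisions: log_5(15625) = 6

The recursion tree depth is log_5(15625) = 6. At each level, the problem size is divided by 5, so it takes 6 divisions to reduce to a base case of size 1. The algorithm makes 6 recursive calls at each level.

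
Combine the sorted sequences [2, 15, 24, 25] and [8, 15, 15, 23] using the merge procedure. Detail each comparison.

Merging process:

Compare 2 vs 8: take 2 from left. Merged: [2]
Compare 15 vs 8: take 8 from right. Merged: [2, 8]
Compare 15 vs 15: take 15 from left. Merged: [2, 8, 15]
Compare 24 vs 15: take 15 from right. Merged: [2, 8, 15, 15]
Compare 24 vs 15: take 15 from right. Merged: [2, 8, 15, 15, 15]
Compare 24 vs 23: take 23 from right. Merged: [2, 8, 15, 15, 15, 23]
Append remaining from left: [24, 25]. Merged: [2, 8, 15, 15, 15, 23, 24, 25]

Final merged array: [2, 8, 15, 15, 15, 23, 24, 25]
Total comparisons: 6

The merged array is [2, 8, 15, 15, 15, 23, 24, 25], requiring 6 comparisons. The merge step runs in O(n) time where n is the total number of elements.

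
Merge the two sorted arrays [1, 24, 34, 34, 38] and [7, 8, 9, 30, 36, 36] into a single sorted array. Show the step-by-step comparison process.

Merging process:

Compare 1 vs 7: take 1 from left. Merged: [1]
Compare 24 vs 7: take 7 from right. Merged: [1, 7]
Compare 24 vs 8: take 8 from right. Merged: [1, 7, 8]
Compare 24 vs 9: take 9 from right. Merged: [1, 7, 8, 9]
Compare 24 vs 30: take 24 from left. Merged: [1, 7, 8, 9, 24]
Compare 34 vs 30: take 30 from right. Merged: [1, 7, 8, 9, 24, 30]
Compare 34 vs 36: take 34 from left. Merged: [1, 7, 8, 9, 24, 30, 34]
Compare 34 vs 36: take 34 from left. Merged: [1, 7, 8, 9, 24, 30, 34, 34]
Compare 38 vs 36: take 36 from right. Merged: [1, 7, 8, 9, 24, 30, 34, 34, 36]
Compare 38 vs 36: take 36 from right. Merged: [1, 7, 8, 9, 24, 30, 34, 34, 36, 36]
Append remaining from left: [38]. Merged: [1, 7, 8, 9, 24, 30, 34, 34, 36, 36, 38]

Final merged array: [1, 7, 8, 9, 24, 30, 34, 34, 36, 36, 38]
Total comparisons: 10

The merged array is [1, 7, 8, 9, 24, 30, 34, 34, 36, 36, 38], requiring 10 comparisons. The merge step runs in O(n) time where n is the total number of elements.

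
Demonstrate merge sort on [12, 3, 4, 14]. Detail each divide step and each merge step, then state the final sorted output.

Merge sort trace:

Split: [12, 3, 4, 14] -> [12, 3] and [4, 14]
  Split: [12, 3] -> [12] and [3]
  Merge: [12] + [3] -> [3, 12]
  Split: [4, 14] -> [4] and [14]
  Merge: [4] + [14] -> [4, 14]
Merge: [3, 12] + [4, 14] -> [3, 4, 12, 14]

Final sorted array: [3, 4, 12, 14]

The merge sort proceeds by recursively splitting the array and merging sorted halves.
After all merges, the sorted array is [3, 4, 12, 14].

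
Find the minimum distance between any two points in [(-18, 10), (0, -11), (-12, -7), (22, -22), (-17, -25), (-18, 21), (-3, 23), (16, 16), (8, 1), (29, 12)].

Computing all pairwise distances among 10 points:

d((-18, 10), (0, -11)) = 27.6586
d((-18, 10), (-12, -7)) = 18.0278
d((-18, 10), (22, -22)) = 51.225
d((-18, 10), (-17, -25)) = 35.0143
d((-18, 10), (-18, 21)) = 11.0 <-- minimum
d((-18, 10), (-3, 23)) = 19.8494
d((-18, 10), (16, 16)) = 34.5254
d((-18, 10), (8, 1)) = 27.5136
d((-18, 10), (29, 12)) = 47.0425
d((0, -11), (-12, -7)) = 12.6491
d((0, -11), (22, -22)) = 24.5967
d((0, -11), (-17, -25)) = 22.0227
d((0, -11), (-18, 21)) = 36.7151
d((0, -11), (-3, 23)) = 34.1321
d((0, -11), (16, 16)) = 31.3847
d((0, -11), (8, 1)) = 14.4222
d((0, -11), (29, 12)) = 37.0135
d((-12, -7), (22, -22)) = 37.1618
d((-12, -7), (-17, -25)) = 18.6815
d((-12, -7), (-18, 21)) = 28.6356
d((-12, -7), (-3, 23)) = 31.3209
d((-12, -7), (16, 16)) = 36.2353
d((-12, -7), (8, 1)) = 21.5407
d((-12, -7), (29, 12)) = 45.1885
d((22, -22), (-17, -25)) = 39.1152
d((22, -22), (-18, 21)) = 58.7282
d((22, -22), (-3, 23)) = 51.4782
d((22, -22), (16, 16)) = 38.4708
d((22, -22), (8, 1)) = 26.9258
d((22, -22), (29, 12)) = 34.7131
d((-17, -25), (-18, 21)) = 46.0109
d((-17, -25), (-3, 23)) = 50.0
d((-17, -25), (16, 16)) = 52.6308
d((-17, -25), (8, 1)) = 36.0694
d((-17, -25), (29, 12)) = 59.0339
d((-18, 21), (-3, 23)) = 15.1327
d((-18, 21), (16, 16)) = 34.3657
d((-18, 21), (8, 1)) = 32.8024
d((-18, 21), (29, 12)) = 47.8539
d((-3, 23), (16, 16)) = 20.2485
d((-3, 23), (8, 1)) = 24.5967
d((-3, 23), (29, 12)) = 33.8378
d((16, 16), (8, 1)) = 17.0
d((16, 16), (29, 12)) = 13.6015
d((8, 1), (29, 12)) = 23.7065

Closest pair: (-18, 10) and (-18, 21) with distance 11.0

The closest pair is (-18, 10) and (-18, 21) with Euclidean distance 11.0. For 10 points, brute-force pairwise comparison is shown above. For large n, the divide-and-conquer algorithm (sort by x, recurse on halves, check the dividing strip) achieves O(n log n).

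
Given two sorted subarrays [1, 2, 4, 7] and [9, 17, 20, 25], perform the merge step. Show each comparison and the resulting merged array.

Merging process:

Compare 1 vs 9: take 1 from left. Merged: [1]
Compare 2 vs 9: take 2 from left. Merged: [1, 2]
Compare 4 vs 9: take 4 from left. Merged: [1, 2, 4]
Compare 7 vs 9: take 7 from left. Merged: [1, 2, 4, 7]
Append remaining from right: [9, 17, 20, 25]. Merged: [1, 2, 4, 7, 9, 17, 20, 25]

Final merged array: [1, 2, 4, 7, 9, 17, 20, 25]
Total comparisons: 4

The merged array is [1, 2, 4, 7, 9, 17, 20, 25], requiring 4 comparisons. The merge step runs in O(n) time where n is the total number of elements.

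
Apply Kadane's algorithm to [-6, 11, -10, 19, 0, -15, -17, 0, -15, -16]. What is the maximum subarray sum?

Using Kadane's algorithm on [-6, 11, -10, 19, 0, -15, -17, 0, -15, -16]:

Scanning through the array:
Position 1 (value 11): max_ending_here = 11, max_so_far = 11
Position 2 (value -10): max_ending_here = 1, max_so_far = 11
Position 3 (value 19): max_ending_here = 20, max_so_far = 20
Position 4 (value 0): max_ending_here = 20, max_so_far = 20
Position 5 (value -15): max_ending_here = 5, max_so_far = 20
Position 6 (value -17): max_ending_here = -12, max_so_far = 20
Position 7 (value 0): max_ending_here = 0, max_so_far = 20
Position 8 (value -15): max_ending_here = -15, max_so_far = 20
Position 9 (value -16): max_ending_here = -16, max_so_far = 20

Maximum subarray: [11, -10, 19]
Maximum sum: 20

The maximum subarray is [11, -10, 19] with sum 20. This subarray runs from index 1 to index 3.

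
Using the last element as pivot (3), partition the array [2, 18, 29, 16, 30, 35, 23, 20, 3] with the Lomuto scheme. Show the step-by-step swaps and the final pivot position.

Lomuto partition with pivot = 3:

Initial array: [2, 18, 29, 16, 30, 35, 23, 20, 3]

arr[0]=2 <= 3: swap with position 0, array becomes [2, 18, 29, 16, 30, 35, 23, 20, 3]
arr[1]=18 > 3: no swap
arr[2]=29 > 3: no swap
arr[3]=16 > 3: no swap
arr[4]=30 > 3: no swap
arr[5]=35 > 3: no swap
arr[6]=23 > 3: no swap
arr[7]=20 > 3: no swap

Place pivot at position 1: [2, 3, 29, 16, 30, 35, 23, 20, 18]
Pivot position: 1

After partitioning with pivot 3, the array becomes [2, 3, 29, 16, 30, 35, 23, 20, 18]. The pivot is placed at index 1. All elements to the left of the pivot are <= 3, and all elements to the right are > 3.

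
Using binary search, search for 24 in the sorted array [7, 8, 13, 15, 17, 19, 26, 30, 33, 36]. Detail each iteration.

Binary search for 24 in [7, 8, 13, 15, 17, 19, 26, 30, 33, 36]:

lo=0, hi=9, mid=4, arr[mid]=17 -> 17 < 24, search right half
lo=5, hi=9, mid=7, arr[mid]=30 -> 30 > 24, search left half
lo=5, hi=6, mid=5, arr[mid]=19 -> 19 < 24, search right half
lo=6, hi=6, mid=6, arr[mid]=26 -> 26 > 24, search left half
lo=6 > hi=5, target 24 not found

Binary search determines that 24 is not in the array after 4 comparisons. The search space was exhausted without finding the target.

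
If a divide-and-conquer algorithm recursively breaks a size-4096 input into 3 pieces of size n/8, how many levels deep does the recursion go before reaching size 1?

For divide and conquer with division factor 8:

Problem sizes at each level:
Level 0: 4096
Level 1: 512
Level 2: 64
Level 3: 8
Level 4: 1

The root is level 0 and the size-1 base case is level 4 (the tree spans levels 0 through 4, i.e. 5 levels counting the root), so the depth is the number of divisions: log_8(4096) = 4

The recursion tree depth is log_8(4096) = 4. At each level, the problem size is divided by 8, so it takes 4 divisions to reduce to a base case of size 1. The algorithm makes 3 recursive calls at each level.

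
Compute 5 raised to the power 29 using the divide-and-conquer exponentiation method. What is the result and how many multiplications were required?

Computing 5^29 by squaring (build up from 5^1; each line after the first costs one multiplication):

5^1 = 5
5^2 = (5^1)^2 = 5^2 = 25
5^3 = 5 * 5^2 = 5 * 25 = 125
5^6 = (5^3)^2 = 125^2 = 15625
5^7 = 5 * 5^6 = 5 * 15625 = 78125
5^14 = (5^7)^2 = 78125^2 = 6103515625
5^28 = (5^14)^2 = 6103515625^2 = 37252902984619140625
5^29 = 5 * 5^28 = 5 * 37252902984619140625 = 186264514923095703125

Result: 186264514923095703125
Multiplications needed: 7 (7 lines after 5^1)

5^29 = 186264514923095703125. Using exponentiation by squaring, this requires 7 multiplications. The key idea: if the exponent is even, square the half-power; if odd, multiply by the base once.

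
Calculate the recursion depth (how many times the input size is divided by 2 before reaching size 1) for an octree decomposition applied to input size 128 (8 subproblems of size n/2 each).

For divide and conquer with division factor 2:

Problem sizes at each level:
Level 0: 128
Level 1: 64
Level 2: 32
Level 3: 16
Level 4: 8
Level 5: 4
Level 6: 2
Level 7: 1

The root is level 0 and the size-1 base case is level 7 (the tree spans levels 0 through 7, i.e. 8 levels counting the root), so the depth is the number of divisions: log_2(128) = 7

The recursion tree depth is log_2(128) = 7. At each level, the problem size is divided by 2, so it takes 7 divisions to reduce to a base case of size 1. The algorithm makes 8 recursive calls at each level.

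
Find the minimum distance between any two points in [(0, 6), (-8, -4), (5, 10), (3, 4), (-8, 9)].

Computing all pairwise distances among 5 points:

d((0, 6), (-8, -4)) = 12.8062
d((0, 6), (5, 10)) = 6.4031
d((0, 6), (3, 4)) = 3.6056 <-- minimum
d((0, 6), (-8, 9)) = 8.544
d((-8, -4), (5, 10)) = 19.105
d((-8, -4), (3, 4)) = 13.6015
d((-8, -4), (-8, 9)) = 13.0
d((5, 10), (3, 4)) = 6.3246
d((5, 10), (-8, 9)) = 13.0384
d((3, 4), (-8, 9)) = 12.083

Closest pair: (0, 6) and (3, 4) with distance 3.6056

The closest pair is (0, 6) and (3, 4) with Euclidean distance 3.6056. For 5 points, brute-force pairwise comparison is shown above. For large n, the divide-and-conquer algorithm (sort by x, recurse on halves, check the dividing strip) achieves O(n log n).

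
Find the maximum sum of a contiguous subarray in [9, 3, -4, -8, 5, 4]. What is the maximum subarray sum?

Using Kadane's algorithm on [9, 3, -4, -8, 5, 4]:

Scanning through the array:
Position 1 (value 3): max_ending_here = 12, max_so_far = 12
Position 2 (value -4): max_ending_here = 8, max_so_far = 12
Position 3 (value -8): max_ending_here = 0, max_so_far = 12
Position 4 (value 5): max_ending_here = 5, max_so_far = 12
Position 5 (value 4): max_ending_here = 9, max_so_far = 12

Maximum subarray: [9, 3]
Maximum sum: 12

The maximum subarray is [9, 3] with sum 12. This subarray runs from index 0 to index 1.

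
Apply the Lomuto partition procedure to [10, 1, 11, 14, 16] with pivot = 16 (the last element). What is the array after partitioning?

Lomuto partition with pivot = 16:

Initial array: [10, 1, 11, 14, 16]

arr[0]=10 <= 16: swap with position 0, array becomes [10, 1, 11, 14, 16]
arr[1]=1 <= 16: swap with position 1, array becomes [10, 1, 11, 14, 16]
arr[2]=11 <= 16: swap with position 2, array becomes [10, 1, 11, 14, 16]
arr[3]=14 <= 16: swap with position 3, array becomes [10, 1, 11, 14, 16]

Place pivot at position 4: [10, 1, 11, 14, 16]
Pivot position: 4

After partitioning with pivot 16, the array becomes [10, 1, 11, 14, 16]. The pivot is placed at index 4. All elements to the left of the pivot are <= 16, and all elements to the right are > 16.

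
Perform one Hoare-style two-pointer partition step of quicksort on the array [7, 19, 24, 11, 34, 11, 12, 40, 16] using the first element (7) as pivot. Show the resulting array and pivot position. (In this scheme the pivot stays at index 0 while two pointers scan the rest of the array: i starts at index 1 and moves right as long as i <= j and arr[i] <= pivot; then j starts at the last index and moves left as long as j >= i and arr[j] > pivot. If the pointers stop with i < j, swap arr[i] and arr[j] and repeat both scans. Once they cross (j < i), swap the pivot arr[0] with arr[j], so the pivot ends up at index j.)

Hoare-style two-pointer partition with pivot = 7:

Initial array: [7, 19, 24, 11, 34, 11, 12, 40, 16]

Pointers start at i = 1, j = 8.
i ends at 1, j ends at 0: the pointers have crossed (j < i), so scanning stops.

j = 0, so swapping arr[0] with arr[j] leaves the pivot at position 0: [7, 19, 24, 11, 34, 11, 12, 40, 16]
Pivot position: 0

After partitioning with pivot 7, the array becomes [7, 19, 24, 11, 34, 11, 12, 40, 16]. The pivot is placed at index 0. All elements to the left of the pivot are <= 7, and all elements to the right are > 7.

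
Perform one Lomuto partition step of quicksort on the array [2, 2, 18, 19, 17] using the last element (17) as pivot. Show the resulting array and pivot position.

Lomuto partition with pivot = 17:

Initial array: [2, 2, 18, 19, 17]

arr[0]=2 <= 17: swap with position 0, array becomes [2, 2, 18, 19, 17]
arr[1]=2 <= 17: swap with position 1, array becomes [2, 2, 18, 19, 17]
arr[2]=18 > 17: no swap
arr[3]=19 > 17: no swap

Place pivot at position 2: [2, 2, 17, 19, 18]
Pivot position: 2

After partitioning with pivot 17, the array becomes [2, 2, 17, 19, 18]. The pivot is placed at index 2. All elements to the left of the pivot are <= 17, and all elements to the right are > 17.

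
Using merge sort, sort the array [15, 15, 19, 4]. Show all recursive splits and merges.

Merge sort trace:

Split: [15, 15, 19, 4] -> [15, 15] and [19, 4]
  Split: [15, 15] -> [15] and [15]
  Merge: [15] + [15] -> [15, 15]
  Split: [19, 4] -> [19] and [4]
  Merge: [19] + [4] -> [4, 19]
Merge: [15, 15] + [4, 19] -> [4, 15, 15, 19]

Final sorted array: [4, 15, 15, 19]

The merge sort proceeds by recursively splitting the array and merging sorted halves.
After all merges, the sorted array is [4, 15, 15, 19].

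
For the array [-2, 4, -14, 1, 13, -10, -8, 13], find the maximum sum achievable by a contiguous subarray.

Using Kadane's algorithm on [-2, 4, -14, 1, 13, -10, -8, 13]:

Scanning through the array:
Position 1 (value 4): max_ending_here = 4, max_so_far = 4
Position 2 (value -14): max_ending_here = -10, max_so_far = 4
Position 3 (value 1): max_ending_here = 1, max_so_far = 4
Position 4 (value 13): max_ending_here = 14, max_so_far = 14
Position 5 (value -10): max_ending_here = 4, max_so_far = 14
Position 6 (value -8): max_ending_here = -4, max_so_far = 14
Position 7 (value 13): max_ending_here = 13, max_so_far = 14

Maximum subarray: [1, 13]
Maximum sum: 14

The maximum subarray is [1, 13] with sum 14. This subarray runs from index 3 to index 4.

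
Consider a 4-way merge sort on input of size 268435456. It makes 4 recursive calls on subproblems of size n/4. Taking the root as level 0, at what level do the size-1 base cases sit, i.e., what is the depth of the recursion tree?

For divide and conquer with division factor 4:

Problem sizes at each level:
Level 0: 268435456
Level 1: 67108864
Level 2: 16777216
Level 3: 4194304
Level 4: 1048576
Level 5: 262144
Level 6: 65536
Level 7: 16384
Level 8: 4096
Level 9: 1024
Level 10: 256
Level 11: 64
Level 12: 16
Level 13: 4
Level 14: 1

The root is level 0 and the size-1 base case is level 14 (the tree spans levels 0 through 14, i.e. 15 levels counting the root), so the depth is the number of divisions: log_4(268435456) = 14

The recursion tree depth is log_4(268435456) = 14. At each level, the problem size is divided by 4, so it takes 14 divisions to reduce to a base case of size 1. The algorithm makes 4 recursive calls at each level.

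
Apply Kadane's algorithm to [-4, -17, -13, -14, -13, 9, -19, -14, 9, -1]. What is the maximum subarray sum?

Using Kadane's algorithm on [-4, -17, -13, -14, -13, 9, -19, -14, 9, -1]:

Scanning through the array:
Position 1 (value -17): max_ending_here = -17, max_so_far = -4
Position 2 (value -13): max_ending_here = -13, max_so_far = -4
Position 3 (value -14): max_ending_here = -14, max_so_far = -4
Position 4 (value -13): max_ending_here = -13, max_so_far = -4
Position 5 (value 9): max_ending_here = 9, max_so_far = 9
Position 6 (value -19): max_ending_here = -10, max_so_far = 9
Position 7 (value -14): max_ending_here = -14, max_so_far = 9
Position 8 (value 9): max_ending_here = 9, max_so_far = 9
Position 9 (value -1): max_ending_here = 8, max_so_far = 9

Maximum subarray: [9]
Maximum sum: 9

The maximum subarray is [9] with sum 9. This subarray runs from index 5 to index 5.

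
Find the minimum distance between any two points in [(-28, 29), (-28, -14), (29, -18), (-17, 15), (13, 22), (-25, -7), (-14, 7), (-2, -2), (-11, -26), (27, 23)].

Computing all pairwise distances among 10 points:

d((-28, 29), (-28, -14)) = 43.0
d((-28, 29), (29, -18)) = 73.8783
d((-28, 29), (-17, 15)) = 17.8045
d((-28, 29), (13, 22)) = 41.5933
d((-28, 29), (-25, -7)) = 36.1248
d((-28, 29), (-14, 7)) = 26.0768
d((-28, 29), (-2, -2)) = 40.4599
d((-28, 29), (-11, -26)) = 57.5674
d((-28, 29), (27, 23)) = 55.3263
d((-28, -14), (29, -18)) = 57.1402
d((-28, -14), (-17, 15)) = 31.0161
d((-28, -14), (13, 22)) = 54.5619
d((-28, -14), (-25, -7)) = 7.6158 <-- minimum
d((-28, -14), (-14, 7)) = 25.2389
d((-28, -14), (-2, -2)) = 28.6356
d((-28, -14), (-11, -26)) = 20.8087
d((-28, -14), (27, 23)) = 66.2873
d((29, -18), (-17, 15)) = 56.6127
d((29, -18), (13, 22)) = 43.0813
d((29, -18), (-25, -7)) = 55.109
d((29, -18), (-14, 7)) = 49.7393
d((29, -18), (-2, -2)) = 34.8855
d((29, -18), (-11, -26)) = 40.7922
d((29, -18), (27, 23)) = 41.0488
d((-17, 15), (13, 22)) = 30.8058
d((-17, 15), (-25, -7)) = 23.4094
d((-17, 15), (-14, 7)) = 8.544
d((-17, 15), (-2, -2)) = 22.6716
d((-17, 15), (-11, -26)) = 41.4367
d((-17, 15), (27, 23)) = 44.7214
d((13, 22), (-25, -7)) = 47.8017
d((13, 22), (-14, 7)) = 30.8869
d((13, 22), (-2, -2)) = 28.3019
d((13, 22), (-11, -26)) = 53.6656
d((13, 22), (27, 23)) = 14.0357
d((-25, -7), (-14, 7)) = 17.8045
d((-25, -7), (-2, -2)) = 23.5372
d((-25, -7), (-11, -26)) = 23.6008
d((-25, -7), (27, 23)) = 60.0333
d((-14, 7), (-2, -2)) = 15.0
d((-14, 7), (-11, -26)) = 33.1361
d((-14, 7), (27, 23)) = 44.0114
d((-2, -2), (-11, -26)) = 25.632
d((-2, -2), (27, 23)) = 38.2884
d((-11, -26), (27, 23)) = 62.0081

Closest pair: (-28, -14) and (-25, -7) with distance 7.6158

The closest pair is (-28, -14) and (-25, -7) with Euclidean distance 7.6158. For 10 points, brute-force pairwise comparison is shown above. For large n, the divide-and-conquer algorithm (sort by x, recurse on halves, check the dividing strip) achieves O(n log n).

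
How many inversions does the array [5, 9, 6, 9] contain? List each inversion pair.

Finding inversions in [5, 9, 6, 9]:

(1, 2): arr[1]=9 > arr[2]=6

Total inversions: 1

The array has 1 inversion(s): (1,2). Each pair (i,j) satisfies i < j and arr[i] > arr[j].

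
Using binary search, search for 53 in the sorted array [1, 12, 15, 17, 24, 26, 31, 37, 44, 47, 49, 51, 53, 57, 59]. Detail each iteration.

Binary search for 53 in [1, 12, 15, 17, 24, 26, 31, 37, 44, 47, 49, 51, 53, 57, 59]:

lo=0, hi=14, mid=7, arr[mid]=37 -> 37 < 53, search right half
lo=8, hi=14, mid=11, arr[mid]=51 -> 51 < 53, search right half
lo=12, hi=14, mid=13, arr[mid]=57 -> 57 > 53, search left half
lo=12, hi=12, mid=12, arr[mid]=53 -> Found target at index 12!

Binary search finds 53 at index 12 after 4 comparisons. The search repeatedly halves the search space by comparing with the middle element.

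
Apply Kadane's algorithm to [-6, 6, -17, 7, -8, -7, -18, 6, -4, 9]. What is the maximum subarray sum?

Using Kadane's algorithm on [-6, 6, -17, 7, -8, -7, -18, 6, -4, 9]:

Scanning through the array:
Position 1 (value 6): max_ending_here = 6, max_so_far = 6
Position 2 (value -17): max_ending_here = -11, max_so_far = 6
Position 3 (value 7): max_ending_here = 7, max_so_far = 7
Position 4 (value -8): max_ending_here = -1, max_so_far = 7
Position 5 (value -7): max_ending_here = -7, max_so_far = 7
Position 6 (value -18): max_ending_here = -18, max_so_far = 7
Position 7 (value 6): max_ending_here = 6, max_so_far = 7
Position 8 (value -4): max_ending_here = 2, max_so_far = 7
Position 9 (value 9): max_ending_here = 11, max_so_far = 11

Maximum subarray: [6, -4, 9]
Maximum sum: 11

The maximum subarray is [6, -4, 9] with sum 11. This subarray runs from index 7 to index 9.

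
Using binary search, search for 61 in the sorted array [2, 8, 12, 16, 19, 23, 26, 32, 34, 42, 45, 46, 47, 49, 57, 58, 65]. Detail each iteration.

Binary search for 61 in [2, 8, 12, 16, 19, 23, 26, 32, 34, 42, 45, 46, 47, 49, 57, 58, 65]:

lo=0, hi=16, mid=8, arr[mid]=34 -> 34 < 61, search right half
lo=9, hi=16, mid=12, arr[mid]=47 -> 47 < 61, search right half
lo=13, hi=16, mid=14, arr[mid]=57 -> 57 < 61, search right half
lo=15, hi=16, mid=15, arr[mid]=58 -> 58 < 61, search right half
lo=16, hi=16, mid=16, arr[mid]=65 -> 65 > 61, search left half
lo=16 > hi=15, target 61 not found

Binary search determines that 61 is not in the array after 5 comparisons. The search space was exhausted without finding the target.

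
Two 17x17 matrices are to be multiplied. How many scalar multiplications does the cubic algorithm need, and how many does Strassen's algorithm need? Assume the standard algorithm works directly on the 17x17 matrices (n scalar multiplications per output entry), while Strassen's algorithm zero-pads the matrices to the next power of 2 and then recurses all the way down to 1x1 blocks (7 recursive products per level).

Matrix multiplication for 17x17 matrices:

Strassen's algorithm requires power-of-2 dimensions. Pad 17x17 to 32x32 (next power of 2).

Standard algorithm: 17^3 = 4913 multiplications
Strassen's algorithm: 7^(log2(32)) = 7^5 = 16807 multiplications
Difference: 4913 - 16807 = -11894 (Strassen uses MORE here due to padding overhead — for small or just-over-power-of-2 n, padding can outweigh the per-level savings)

Standard: 4913 multiplications (17^3). Strassen: 16807 multiplications (7^5, after padding to 32x32). Strassen reduces 8 recursive multiplications to 7 at each level.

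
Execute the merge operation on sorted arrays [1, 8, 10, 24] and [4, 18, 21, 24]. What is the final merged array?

Merging process:

Compare 1 vs 4: take 1 from left. Merged: [1]
Compare 8 vs 4: take 4 from right. Merged: [1, 4]
Compare 8 vs 18: take 8 from left. Merged: [1, 4, 8]
Compare 10 vs 18: take 10 from left. Merged: [1, 4, 8, 10]
Compare 24 vs 18: take 18 from right. Merged: [1, 4, 8, 10, 18]
Compare 24 vs 21: take 21 from right. Merged: [1, 4, 8, 10, 18, 21]
Compare 24 vs 24: take 24 from left. Merged: [1, 4, 8, 10, 18, 21, 24]
Append remaining from right: [24]. Merged: [1, 4, 8, 10, 18, 21, 24, 24]

Final merged array: [1, 4, 8, 10, 18, 21, 24, 24]
Total comparisons: 7

The merged array is [1, 4, 8, 10, 18, 21, 24, 24], requiring 7 comparisons. The merge step runs in O(n) time where n is the total number of elements.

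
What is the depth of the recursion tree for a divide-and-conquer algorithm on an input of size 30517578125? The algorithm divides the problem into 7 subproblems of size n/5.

For divide and conquer with division factor 5:

Problem sizes at each level:
Level 0: 30517578125
Level 1: 6103515625
Level 2: 1220703125
Level 3: 244140625
Level 4: 48828125
Level 5: 9765625
Level 6: 1953125
Level 7: 390625
Level 8: 78125
Level 9: 15625
Level 10: 3125
Level 11: 625
Level 12: 125
Level 13: 25
Level 14: 5
Level 15: 1

The root is level 0 and the size-1 base case is level 15 (the tree spans levels 0 through 15, i.e. 16 levels counting the root), so the depth is the number of divisions: log_5(30517578125) = 15

The recursion tree depth is log_5(30517578125) = 15. At each level, the problem size is divided by 5, so it takes 15 divisions to reduce to a base case of size 1. The algorithm makes 7 recursive calls at each level.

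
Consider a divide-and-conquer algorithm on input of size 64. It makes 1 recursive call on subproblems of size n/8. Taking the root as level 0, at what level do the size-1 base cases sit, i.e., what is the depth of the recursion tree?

For divide and conquer with division factor 8:

Problem sizes at each level:
Level 0: 64
Level 1: 8
Level 2: 1

The root is level 0 and the size-1 base case is level 2 (the tree spans levels 0 through 2, i.e. 3 levels counting the root), so the depth is the number of divisions: log_8(64) = 2

The recursion tree depth is log_8(64) = 2. At each level, the problem size is divided by 8, so it takes 2 divisions to reduce to a base case of size 1. The algorithm makes 1 recursive call at each level.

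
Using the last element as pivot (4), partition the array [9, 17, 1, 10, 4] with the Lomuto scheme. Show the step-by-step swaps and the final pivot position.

Lomuto partition with pivot = 4:

Initial array: [9, 17, 1, 10, 4]

arr[0]=9 > 4: no swap
arr[1]=17 > 4: no swap
arr[2]=1 <= 4: swap with position 0, array becomes [1, 17, 9, 10, 4]
arr[3]=10 > 4: no swap

Place pivot at position 1: [1, 4, 9, 10, 17]
Pivot position: 1

After partitioning with pivot 4, the array becomes [1, 4, 9, 10, 17]. The pivot is placed at index 1. All elements to the left of the pivot are <= 4, and all elements to the right are > 4.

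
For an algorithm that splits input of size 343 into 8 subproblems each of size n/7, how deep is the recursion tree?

For divide and conquer with division factor 7:

Problem sizes at each level:
Level 0: 343
Level 1: 49
Level 2: 7
Level 3: 1

The root is level 0 and the size-1 base case is level 3 (the tree spans levels 0 through 3, i.e. 4 levels counting the root), so the depth is the number of divisions: log_7(343) = 3

The recursion tree depth is log_7(343) = 3. At each level, the problem size is divided by 7, so it takes 3 divisions to reduce to a base case of size 1. The algorithm makes 8 recursive calls at each level.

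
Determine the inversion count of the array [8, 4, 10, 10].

Finding inversions in [8, 4, 10, 10]:

(0, 1): arr[0]=8 > arr[1]=4

Total inversions: 1

The array has 1 inversion(s): (0,1). Each pair (i,j) satisfies i < j and arr[i] > arr[j].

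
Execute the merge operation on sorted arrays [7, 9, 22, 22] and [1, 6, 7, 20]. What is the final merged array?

Merging process:

Compare 7 vs 1: take 1 from right. Merged: [1]
Compare 7 vs 6: take 6 from right. Merged: [1, 6]
Compare 7 vs 7: take 7 from left. Merged: [1, 6, 7]
Compare 9 vs 7: take 7 from right. Merged: [1, 6, 7, 7]
Compare 9 vs 20: take 9 from left. Merged: [1, 6, 7, 7, 9]
Compare 22 vs 20: take 20 from right. Merged: [1, 6, 7, 7, 9, 20]
Append remaining from left: [22, 22]. Merged: [1, 6, 7, 7, 9, 20, 22, 22]

Final merged array: [1, 6, 7, 7, 9, 20, 22, 22]
Total comparisons: 6

The merged array is [1, 6, 7, 7, 9, 20, 22, 22], requiring 6 comparisons. The merge step runs in O(n) time where n is the total number of elements.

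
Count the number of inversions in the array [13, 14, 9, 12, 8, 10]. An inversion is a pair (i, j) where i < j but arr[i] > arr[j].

Finding inversions in [13, 14, 9, 12, 8, 10]:

(0, 2): arr[0]=13 > arr[2]=9
(0, 3): arr[0]=13 > arr[3]=12
(0, 4): arr[0]=13 > arr[4]=8
(0, 5): arr[0]=13 > arr[5]=10
(1, 2): arr[1]=14 > arr[2]=9
(1, 3): arr[1]=14 > arr[3]=12
(1, 4): arr[1]=14 > arr[4]=8
(1, 5): arr[1]=14 > arr[5]=10
(2, 4): arr[2]=9 > arr[4]=8
(3, 4): arr[3]=12 > arr[4]=8
(3, 5): arr[3]=12 > arr[5]=10

Total inversions: 11

The array has 11 inversion(s): (0,2), (0,3), (0,4), (0,5), (1,2), (1,3), (1,4), (1,5), (2,4), (3,4), (3,5). Each pair (i,j) satisfies i < j and arr[i] > arr[j].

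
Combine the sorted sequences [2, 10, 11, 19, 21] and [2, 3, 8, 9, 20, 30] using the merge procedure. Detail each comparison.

Merging process:

Compare 2 vs 2: take 2 from left. Merged: [2]
Compare 10 vs 2: take 2 from right. Merged: [2, 2]
Compare 10 vs 3: take 3 from right. Merged: [2, 2, 3]
Compare 10 vs 8: take 8 from right. Merged: [2, 2, 3, 8]
Compare 10 vs 9: take 9 from right. Merged: [2, 2, 3, 8, 9]
Compare 10 vs 20: take 10 from left. Merged: [2, 2, 3, 8, 9, 10]
Compare 11 vs 20: take 11 from left. Merged: [2, 2, 3, 8, 9, 10, 11]
Compare 19 vs 20: take 19 from left. Merged: [2, 2, 3, 8, 9, 10, 11, 19]
Compare 21 vs 20: take 20 from right. Merged: [2, 2, 3, 8, 9, 10, 11, 19, 20]
Compare 21 vs 30: take 21 from left. Merged: [2, 2, 3, 8, 9, 10, 11, 19, 20, 21]
Append remaining from right: [30]. Merged: [2, 2, 3, 8, 9, 10, 11, 19, 20, 21, 30]

Final merged array: [2, 2, 3, 8, 9, 10, 11, 19, 20, 21, 30]
Total comparisons: 10

The merged array is [2, 2, 3, 8, 9, 10, 11, 19, 20, 21, 30], requiring 10 comparisons. The merge step runs in O(n) time where n is the total number of elements.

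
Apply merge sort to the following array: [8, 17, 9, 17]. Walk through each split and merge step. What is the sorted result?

Merge sort trace:

Split: [8, 17, 9, 17] -> [8, 17] and [9, 17]
  Split: [8, 17] -> [8] and [17]
  Merge: [8] + [17] -> [8, 17]
  Split: [9, 17] -> [9] and [17]
  Merge: [9] + [17] -> [9, 17]
Merge: [8, 17] + [9, 17] -> [8, 9, 17, 17]

Final sorted array: [8, 9, 17, 17]

The merge sort proceeds by recursively splitting the array and merging sorted halves.
After all merges, the sorted array is [8, 9, 17, 17].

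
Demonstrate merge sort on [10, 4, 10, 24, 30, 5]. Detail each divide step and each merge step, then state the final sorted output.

Merge sort trace:

Split: [10, 4, 10, 24, 30, 5] -> [10, 4, 10] and [24, 30, 5]
  Split: [10, 4, 10] -> [10] and [4, 10]
    Split: [4, 10] -> [4] and [10]
    Merge: [4] + [10] -> [4, 10]
  Merge: [10] + [4, 10] -> [4, 10, 10]
  Split: [24, 30, 5] -> [24] and [30, 5]
    Split: [30, 5] -> [30] and [5]
    Merge: [30] + [5] -> [5, 30]
  Merge: [24] + [5, 30] -> [5, 24, 30]
Merge: [4, 10, 10] + [5, 24, 30] -> [4, 5, 10, 10, 24, 30]

Final sorted array: [4, 5, 10, 10, 24, 30]

The merge sort proceeds by recursively splitting the array and merging sorted halves.
After all merges, the sorted array is [4, 5, 10, 10, 24, 30].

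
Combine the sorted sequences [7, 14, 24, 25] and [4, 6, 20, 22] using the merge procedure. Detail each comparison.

Merging process:

Compare 7 vs 4: take 4 from right. Merged: [4]
Compare 7 vs 6: take 6 from right. Merged: [4, 6]
Compare 7 vs 20: take 7 from left. Merged: [4, 6, 7]
Compare 14 vs 20: take 14 from left. Merged: [4, 6, 7, 14]
Compare 24 vs 20: take 20 from right. Merged: [4, 6, 7, 14, 20]
Compare 24 vs 22: take 22 from right. Merged: [4, 6, 7, 14, 20, 22]
Append remaining from left: [24, 25]. Merged: [4, 6, 7, 14, 20, 22, 24, 25]

Final merged array: [4, 6, 7, 14, 20, 22, 24, 25]
Total comparisons: 6

The merged array is [4, 6, 7, 14, 20, 22, 24, 25], requiring 6 comparisons. The merge step runs in O(n) time where n is the total number of elements.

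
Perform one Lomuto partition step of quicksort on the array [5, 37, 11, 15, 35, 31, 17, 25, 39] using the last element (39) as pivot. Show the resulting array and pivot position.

Lomuto partition with pivot = 39:

Initial array: [5, 37, 11, 15, 35, 31, 17, 25, 39]

arr[0]=5 <= 39: swap with position 0, array becomes [5, 37, 11, 15, 35, 31, 17, 25, 39]
arr[1]=37 <= 39: swap with position 1, array becomes [5, 37, 11, 15, 35, 31, 17, 25, 39]
arr[2]=11 <= 39: swap with position 2, array becomes [5, 37, 11, 15, 35, 31, 17, 25, 39]
arr[3]=15 <= 39: swap with position 3, array becomes [5, 37, 11, 15, 35, 31, 17, 25, 39]
arr[4]=35 <= 39: swap with position 4, array becomes [5, 37, 11, 15, 35, 31, 17, 25, 39]
arr[5]=31 <= 39: swap with position 5, array becomes [5, 37, 11, 15, 35, 31, 17, 25, 39]
arr[6]=17 <= 39: swap with position 6, array becomes [5, 37, 11, 15, 35, 31, 17, 25, 39]
arr[7]=25 <= 39: swap with position 7, array becomes [5, 37, 11, 15, 35, 31, 17, 25, 39]

Place pivot at position 8: [5, 37, 11, 15, 35, 31, 17, 25, 39]
Pivot position: 8

After partitioning with pivot 39, the array becomes [5, 37, 11, 15, 35, 31, 17, 25, 39]. The pivot is placed at index 8. All elements to the left of the pivot are <= 39, and all elements to the right are > 39.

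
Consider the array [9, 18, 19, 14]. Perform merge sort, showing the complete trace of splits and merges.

Merge sort trace:

Split: [9, 18, 19, 14] -> [9, 18] and [19, 14]
  Split: [9, 18] -> [9] and [18]
  Merge: [9] + [18] -> [9, 18]
  Split: [19, 14] -> [19] and [14]
  Merge: [19] + [14] -> [14, 19]
Merge: [9, 18] + [14, 19] -> [9, 14, 18, 19]

Final sorted array: [9, 14, 18, 19]

The merge sort proceeds by recursively splitting the array and merging sorted halves.
After all merges, the sorted array is [9, 14, 18, 19].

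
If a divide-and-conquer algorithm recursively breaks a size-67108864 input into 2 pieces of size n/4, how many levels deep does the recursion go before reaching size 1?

For divide and conquer with division factor 4:

Problem sizes at each level:
Level 0: 67108864
Level 1: 16777216
Level 2: 4194304
Level 3: 1048576
Level 4: 262144
Level 5: 65536
Level 6: 16384
Level 7: 4096
Level 8: 1024
Level 9: 256
Level 10: 64
Level 11: 16
Level 12: 4
Level 13: 1

The root is level 0 and the size-1 base case is level 13 (the tree spans levels 0 through 13, i.e. 14 levels counting the root), so the depth is the number of divisions: log_4(67108864) = 13

The recursion tree depth is log_4(67108864) = 13. At each level, the problem size is divided by 4, so it takes 13 divisions to reduce to a base case of size 1. The algorithm makes 2 recursive calls at each level.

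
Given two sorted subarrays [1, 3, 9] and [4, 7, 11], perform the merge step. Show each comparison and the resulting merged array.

Merging process:

Compare 1 vs 4: take 1 from left. Merged: [1]
Compare 3 vs 4: take 3 from left. Merged: [1, 3]
Compare 9 vs 4: take 4 from right. Merged: [1, 3, 4]
Compare 9 vs 7: take 7 from right. Merged: [1, 3, 4, 7]
Compare 9 vs 11: take 9 from left. Merged: [1, 3, 4, 7, 9]
Append remaining from right: [11]. Merged: [1, 3, 4, 7, 9, 11]

Final merged array: [1, 3, 4, 7, 9, 11]
Total comparisons: 5

The merged array is [1, 3, 4, 7, 9, 11], requiring 5 comparisons. The merge step runs in O(n) time where n is the total number of elements.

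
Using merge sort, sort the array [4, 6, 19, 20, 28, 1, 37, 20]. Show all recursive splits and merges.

Merge sort trace:

Split: [4, 6, 19, 20, 28, 1, 37, 20] -> [4, 6, 19, 20] and [28, 1, 37, 20]
  Split: [4, 6, 19, 20] -> [4, 6] and [19, 20]
    Split: [4, 6] -> [4] and [6]
    Merge: [4] + [6] -> [4, 6]
    Split: [19, 20] -> [19] and [20]
    Merge: [19] + [20] -> [19, 20]
  Merge: [4, 6] + [19, 20] -> [4, 6, 19, 20]
  Split: [28, 1, 37, 20] -> [28, 1] and [37, 20]
    Split: [28, 1] -> [28] and [1]
    Merge: [28] + [1] -> [1, 28]
    Split: [37, 20] -> [37] and [20]
    Merge: [37] + [20] -> [20, 37]
  Merge: [1, 28] + [20, 37] -> [1, 20, 28, 37]
Merge: [4, 6, 19, 20] + [1, 20, 28, 37] -> [1, 4, 6, 19, 20, 20, 28, 37]

Final sorted array: [1, 4, 6, 19, 20, 20, 28, 37]

The merge sort proceeds by recursively splitting the array and merging sorted halves.
After all merges, the sorted array is [1, 4, 6, 19, 20, 20, 28, 37].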